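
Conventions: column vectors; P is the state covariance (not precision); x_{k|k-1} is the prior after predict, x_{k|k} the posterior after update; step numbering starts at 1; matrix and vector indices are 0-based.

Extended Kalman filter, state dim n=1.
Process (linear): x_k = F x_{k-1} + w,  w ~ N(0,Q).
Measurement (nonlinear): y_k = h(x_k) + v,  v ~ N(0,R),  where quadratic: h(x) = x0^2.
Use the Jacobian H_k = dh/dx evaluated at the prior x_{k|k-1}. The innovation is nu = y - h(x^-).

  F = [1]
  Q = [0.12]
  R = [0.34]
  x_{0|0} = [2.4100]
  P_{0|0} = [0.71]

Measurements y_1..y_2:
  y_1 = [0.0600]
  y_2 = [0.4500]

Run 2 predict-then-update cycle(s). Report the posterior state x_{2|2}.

step 1: x^-=[2.4100]  P^-=[0.8300]  H_jac=[4.8200]  S=[19.6229]  K=[0.2039]  nu=[-5.7481]  x^+=[1.2381]  P^+=[0.0144]
step 2: x^-=[1.2381]  P^-=[0.1344]  H_jac=[2.4762]  S=[1.1640]  K=[0.2859]  nu=[-1.0829]  x^+=[0.9285]  P^+=[0.0393]

x_post = [0.9285]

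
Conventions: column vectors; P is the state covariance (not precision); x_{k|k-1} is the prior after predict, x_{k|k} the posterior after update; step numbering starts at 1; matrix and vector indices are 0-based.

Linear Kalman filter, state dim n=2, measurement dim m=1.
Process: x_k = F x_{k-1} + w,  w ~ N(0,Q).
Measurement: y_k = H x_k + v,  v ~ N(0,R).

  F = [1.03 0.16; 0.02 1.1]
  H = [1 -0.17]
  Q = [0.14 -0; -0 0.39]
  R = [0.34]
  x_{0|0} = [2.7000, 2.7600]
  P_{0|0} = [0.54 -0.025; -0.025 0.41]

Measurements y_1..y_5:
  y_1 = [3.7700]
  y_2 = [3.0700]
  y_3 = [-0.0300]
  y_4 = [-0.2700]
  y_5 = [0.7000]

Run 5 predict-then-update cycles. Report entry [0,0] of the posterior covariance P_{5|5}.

P_post[0,0] = 0.3763

step 1: x^-=[3.2226, 3.0900]  P^-=[0.7151 0.0549; 0.0549 0.8852]  S=[1.0621]  K=[0.6646; -0.0900]  nu=[1.0727]  x^+=[3.9355, 2.9934]  P^+=[0.2461 0.1184; 0.1184 0.8766]
step 2: x^-=[4.5325, 3.3715]  P^-=[0.4625 0.2939; 0.2939 1.4560]  S=[0.7447]  K=[0.5540; 0.0623]  nu=[-0.8893]  x^+=[4.0398, 3.3161]  P^+=[0.2340 0.2682; 0.2682 1.4531]
step 3: x^-=[4.6915, 3.7285]  P^-=[0.5138 0.5653; 0.5653 2.1602]  S=[0.7240]  K=[0.5769; 0.2736]  nu=[-4.0877]  x^+=[2.3333, 2.6102]  P^+=[0.2728 0.4510; 0.4510 2.1060]
step 4: x^-=[2.8209, 2.9179]  P^-=[0.6320 0.8887; 0.8887 2.9582]  S=[0.7553]  K=[0.6367; 0.5108]  nu=[-2.5949]  x^+=[1.1687, 1.5924]  P^+=[0.3258 0.6431; 0.6431 2.7611]
step 5: x^-=[1.4586, 1.7750]  P^-=[0.7683 1.2233; 1.2233 3.7594]  S=[0.8010]  K=[0.6995; 0.7294]  nu=[-0.4568]  x^+=[1.1390, 1.4418]  P^+=[0.3763 0.8146; 0.8146 3.3332]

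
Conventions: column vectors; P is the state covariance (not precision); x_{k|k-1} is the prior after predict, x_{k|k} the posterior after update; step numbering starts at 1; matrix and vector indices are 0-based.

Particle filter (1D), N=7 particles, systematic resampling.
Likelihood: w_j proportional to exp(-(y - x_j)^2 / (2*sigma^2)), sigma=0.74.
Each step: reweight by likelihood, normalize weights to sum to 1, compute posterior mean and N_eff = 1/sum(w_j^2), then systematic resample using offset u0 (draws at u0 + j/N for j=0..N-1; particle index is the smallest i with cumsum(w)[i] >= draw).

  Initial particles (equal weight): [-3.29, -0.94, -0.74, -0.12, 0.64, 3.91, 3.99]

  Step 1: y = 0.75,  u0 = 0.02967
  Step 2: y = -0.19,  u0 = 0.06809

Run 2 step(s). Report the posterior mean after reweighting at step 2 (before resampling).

step 1: w=[0.0000, 0.0435, 0.0777, 0.2955, 0.5833, 0.0001, 0.0000]  mean=0.2399  Neff=2.2965  idx=[1, 3, 3, 4, 4, 4, 4]
step 2: w=[0.1267, 0.2108, 0.2108, 0.1129, 0.1129, 0.1129, 0.1129]  mean=0.1193  Neff=6.4124  idx=[0, 1, 2, 2, 3, 5, 6]

post_mean = 0.1193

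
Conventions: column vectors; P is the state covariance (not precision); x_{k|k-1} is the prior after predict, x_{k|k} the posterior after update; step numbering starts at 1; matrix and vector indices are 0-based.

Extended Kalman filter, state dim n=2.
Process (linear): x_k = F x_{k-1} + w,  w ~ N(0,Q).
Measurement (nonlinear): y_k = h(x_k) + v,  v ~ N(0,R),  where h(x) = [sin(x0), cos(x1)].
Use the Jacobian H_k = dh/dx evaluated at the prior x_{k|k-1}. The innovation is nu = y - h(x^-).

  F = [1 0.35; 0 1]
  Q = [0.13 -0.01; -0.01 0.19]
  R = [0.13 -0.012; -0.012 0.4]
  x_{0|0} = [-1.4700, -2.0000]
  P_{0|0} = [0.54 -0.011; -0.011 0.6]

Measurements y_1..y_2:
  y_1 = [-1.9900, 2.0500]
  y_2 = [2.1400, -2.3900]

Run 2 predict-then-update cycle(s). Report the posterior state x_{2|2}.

x_post = [1.6010, -0.3828]

step 1: x^-=[-2.1700, -2.0000]  P^-=[0.7358 0.1890; 0.1890 0.7900]  H_jac=[-0.5640 0.0000; 0.0000 0.9093]  S=[0.3640 -0.1089; -0.1089 1.0532]  K=[-1.1259 0.0467; -0.0916 0.6726]  nu=[-1.1642, 2.4661]  x^+=[-0.7439, -0.2347]  P^+=[0.2605 0.0354; 0.0354 0.2971]
step 2: x^-=[-0.8261, -0.2347]  P^-=[0.4517 0.1294; 0.1294 0.4871]  H_jac=[0.6778 0.0000; 0.0000 0.2325]  S=[0.3375 0.0084; 0.0084 0.4263]  K=[0.9058 0.0527; 0.2534 0.2607]  nu=[2.8753, -3.3626]  x^+=[1.6010, -0.3828]  P^+=[0.1728 0.0440; 0.0440 0.4353]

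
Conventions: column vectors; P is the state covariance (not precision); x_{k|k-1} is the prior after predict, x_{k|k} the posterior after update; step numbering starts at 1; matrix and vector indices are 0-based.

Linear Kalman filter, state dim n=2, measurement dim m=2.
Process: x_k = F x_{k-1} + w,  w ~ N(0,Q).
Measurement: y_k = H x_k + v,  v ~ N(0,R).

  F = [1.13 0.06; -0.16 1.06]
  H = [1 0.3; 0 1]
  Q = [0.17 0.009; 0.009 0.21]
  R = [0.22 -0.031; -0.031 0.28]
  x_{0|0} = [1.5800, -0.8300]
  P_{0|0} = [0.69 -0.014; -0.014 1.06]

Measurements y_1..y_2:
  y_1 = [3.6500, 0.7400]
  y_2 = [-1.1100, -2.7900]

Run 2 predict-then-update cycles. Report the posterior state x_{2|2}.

step 1: x^-=[1.7356, -1.1326]  P^-=[1.0530 -0.0650; -0.0650 1.4234]  S=[1.3621 0.3311; 0.3311 1.7034]  K=[0.8061 -0.1948; 0.0658 0.8228]  nu=[2.2542, 1.8726]  x^+=[3.1879, 0.5566]  P^+=[0.2072 -0.0795; -0.0795 0.2284]
step 2: x^-=[3.6357, 0.0799]  P^-=[0.4247 -0.1084; -0.1084 0.4989]  S=[0.6245 0.0102; 0.0102 0.7789]  K=[0.6303 -0.1475; 0.0555 0.6398]  nu=[-4.7697, -2.8699]  x^+=[1.0526, -2.0210]  P^+=[0.1615 -0.0608; -0.0608 0.1774]

x_post = [1.0526, -2.0210]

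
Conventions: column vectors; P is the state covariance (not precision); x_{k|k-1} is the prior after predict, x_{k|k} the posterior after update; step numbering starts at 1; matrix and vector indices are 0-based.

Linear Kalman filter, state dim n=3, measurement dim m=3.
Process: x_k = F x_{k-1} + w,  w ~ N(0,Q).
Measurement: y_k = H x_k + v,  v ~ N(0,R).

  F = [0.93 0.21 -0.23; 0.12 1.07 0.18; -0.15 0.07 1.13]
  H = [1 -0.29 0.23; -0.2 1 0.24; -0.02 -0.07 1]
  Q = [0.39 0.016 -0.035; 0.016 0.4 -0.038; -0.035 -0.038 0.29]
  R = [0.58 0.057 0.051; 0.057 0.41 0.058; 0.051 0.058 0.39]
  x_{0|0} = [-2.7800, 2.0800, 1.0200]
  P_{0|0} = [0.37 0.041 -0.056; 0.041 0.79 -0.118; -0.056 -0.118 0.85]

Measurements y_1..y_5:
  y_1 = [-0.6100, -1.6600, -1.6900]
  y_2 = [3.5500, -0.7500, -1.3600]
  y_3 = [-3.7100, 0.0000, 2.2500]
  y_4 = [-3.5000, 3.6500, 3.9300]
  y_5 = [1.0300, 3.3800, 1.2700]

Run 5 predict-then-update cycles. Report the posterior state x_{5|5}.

x_post = [-0.6679, 2.2631, 2.2890]

step 1: x^-=[-2.3832, 2.0756, 1.7152]  P^-=[0.8412 0.2582 -0.3814; 0.2582 1.3000 0.0309; -0.3814 0.0309 1.3870]  S=[1.2746 -0.2075 -0.0261; -0.2075 1.7717 0.4102; -0.0261 0.4102 1.7954]  K=[0.5470 0.1215 -0.2517; 0.0320 0.7611 -0.2098; -0.0292 0.0692 0.7594]  nu=[1.9806, -4.6239, -3.3076]  x^+=[-1.0289, -0.6865, -1.1740]  P^+=[0.3654 0.1504 -0.0454; 0.1504 0.3341 -0.0096; -0.0454 -0.0096 0.2971]
step 2: x^-=[-0.8310, -1.0693, -1.2204]  P^-=[0.8156 0.2686 -0.2046; 0.2686 0.8303 0.0013; -0.2046 0.0013 0.6899]  S=[1.2518 -0.0641 -0.0111; -0.0641 1.2255 0.2103; -0.0111 0.2103 1.0931]  K=[0.5555 0.1156 -0.2359; 0.0551 0.6686 -0.1850; -0.0283 0.0612 0.6228]  nu=[4.3516, 0.4460, -0.2311]  x^+=[1.6924, -0.4887, -1.4603]  P^+=[0.3688 0.1485 -0.0392; 0.1485 0.2978 -0.0067; -0.0392 -0.0067 0.2437]
step 3: x^-=[1.8072, -0.5827, -1.9382]  P^-=[0.8105 0.2615 -0.1845; 0.2615 0.7881 -0.0078; -0.1845 -0.0078 0.6201]  S=[1.2541 -0.0598 -0.0046; -0.0598 1.1756 0.1834; -0.0046 0.1834 1.0235]  K=[0.5564 0.1113 -0.2314; 0.0554 0.6558 -0.1839; -0.0267 0.0564 0.5998]  nu=[-5.2404, 1.4093, 4.1836]  x^+=[-1.9200, -0.7184, 0.7902]  P^+=[0.3685 0.1467 -0.0378; 0.1467 0.2925 -0.0075; -0.0378 -0.0075 0.2345]
step 4: x^-=[-2.1182, -0.8569, 1.1306]  P^-=[0.8082 0.2591 -0.1808; 0.2591 0.7810 -0.0105; -0.1808 -0.0105 0.6078]  S=[1.2540 -0.0602 -0.0029; -0.0602 1.1670 0.1775; -0.0029 0.1775 1.0113]  K=[0.5562 0.1101 -0.2304; 0.0550 0.6535 -0.1842; -0.0262 0.0550 0.5955]  nu=[-1.8904, 3.8119, 2.6970]  x^+=[-3.3714, 1.0335, 2.9960]  P^+=[0.3681 0.1461 -0.0375; 0.1461 0.2915 -0.0078; -0.0375 -0.0078 0.2328]
step 5: x^-=[-3.6074, 1.2406, 3.9635]  P^-=[0.8074 0.2584 -0.1801; 0.2584 0.7795 -0.0113; -0.1801 -0.0113 0.6054]  S=[1.2538 -0.0605 -0.0025; -0.0605 1.1652 0.1762; -0.0025 0.1762 1.0090]  K=[0.5560 0.1097 -0.2302; 0.0549 0.6530 -0.1843; -0.0262 0.0546 0.5947]  nu=[4.0856, 0.4667, -2.6788]  x^+=[-0.6679, 2.2631, 2.2890]  P^+=[0.3679 0.1459 -0.0375; 0.1459 0.2913 -0.0079; -0.0375 -0.0079 0.2325]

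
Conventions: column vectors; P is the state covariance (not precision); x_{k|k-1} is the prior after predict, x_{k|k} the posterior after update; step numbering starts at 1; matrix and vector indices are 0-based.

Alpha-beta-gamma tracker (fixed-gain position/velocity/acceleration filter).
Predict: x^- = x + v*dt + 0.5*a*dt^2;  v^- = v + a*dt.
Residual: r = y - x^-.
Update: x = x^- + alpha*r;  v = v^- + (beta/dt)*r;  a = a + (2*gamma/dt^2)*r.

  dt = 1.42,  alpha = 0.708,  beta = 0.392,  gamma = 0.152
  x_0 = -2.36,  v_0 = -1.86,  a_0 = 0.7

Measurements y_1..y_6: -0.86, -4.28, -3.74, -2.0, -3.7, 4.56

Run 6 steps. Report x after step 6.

x_post = 2.5585

step 1: x_pred=-4.2955  r=3.4355  x^+=-1.8632  v^+=0.0824  a^+=1.2179
step 2: x_pred=-0.5182  r=-3.7618  x^+=-3.1816  v^+=0.7734  a^+=0.6508
step 3: x_pred=-1.4272  r=-2.3128  x^+=-3.0647  v^+=1.0591  a^+=0.3021
step 4: x_pred=-1.2562  r=-0.7438  x^+=-1.7828  v^+=1.2828  a^+=0.1900
step 5: x_pred=0.2302  r=-3.9302  x^+=-2.5524  v^+=0.4675  a^+=-0.4026
step 6: x_pred=-2.2943  r=6.8543  x^+=2.5585  v^+=1.7881  a^+=0.6308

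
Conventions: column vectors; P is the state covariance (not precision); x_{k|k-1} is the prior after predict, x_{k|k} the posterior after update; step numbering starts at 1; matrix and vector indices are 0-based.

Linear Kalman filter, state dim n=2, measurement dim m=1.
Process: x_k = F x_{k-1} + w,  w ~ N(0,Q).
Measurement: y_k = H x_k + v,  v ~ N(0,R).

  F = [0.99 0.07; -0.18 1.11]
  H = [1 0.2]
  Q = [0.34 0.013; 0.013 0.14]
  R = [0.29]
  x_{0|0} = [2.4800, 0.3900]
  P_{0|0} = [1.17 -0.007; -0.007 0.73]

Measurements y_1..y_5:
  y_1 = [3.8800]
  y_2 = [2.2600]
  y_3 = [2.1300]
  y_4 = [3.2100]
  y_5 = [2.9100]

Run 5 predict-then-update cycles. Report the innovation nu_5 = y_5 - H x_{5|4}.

step 1: x^-=[2.4825, -0.0135]  P^-=[1.4893 -0.1464; -0.1464 1.0801]  S=[1.7640]  K=[0.8277; 0.0395]  nu=[1.4002]  x^+=[3.6414, 0.0418]  P^+=[0.2808 -0.2040; -0.2040 1.0774]
step 2: x^-=[3.6080, -0.6091]  P^-=[0.5923 -0.1750; -0.1750 1.5581]  S=[0.8746]  K=[0.6372; 0.1562]  nu=[-1.2261]  x^+=[2.8267, -0.8007]  P^+=[0.2372 -0.2620; -0.2620 1.5367]
step 3: x^-=[2.7424, -1.3975]  P^-=[0.5437 -0.1945; -0.1945 2.1458]  S=[0.8417]  K=[0.5997; 0.2788]  nu=[-0.3329]  x^+=[2.5428, -1.4903]  P^+=[0.2410 -0.3352; -0.3352 2.0804]
step 4: x^-=[2.4130, -2.1120]  P^-=[0.5399 -0.2325; -0.2325 2.8450]  S=[0.8507]  K=[0.5800; 0.3956]  nu=[1.2194]  x^+=[3.1202, -1.6296]  P^+=[0.2537 -0.4276; -0.4276 2.7119]
step 5: x^-=[2.9750, -2.3705]  P^-=[0.5427 -0.2861; -0.2861 3.6604]  S=[0.8647]  K=[0.5615; 0.5158]  nu=[0.4091]  x^+=[3.2047, -2.1594]  P^+=[0.2701 -0.5365; -0.5365 3.4303]

innov = [0.4091]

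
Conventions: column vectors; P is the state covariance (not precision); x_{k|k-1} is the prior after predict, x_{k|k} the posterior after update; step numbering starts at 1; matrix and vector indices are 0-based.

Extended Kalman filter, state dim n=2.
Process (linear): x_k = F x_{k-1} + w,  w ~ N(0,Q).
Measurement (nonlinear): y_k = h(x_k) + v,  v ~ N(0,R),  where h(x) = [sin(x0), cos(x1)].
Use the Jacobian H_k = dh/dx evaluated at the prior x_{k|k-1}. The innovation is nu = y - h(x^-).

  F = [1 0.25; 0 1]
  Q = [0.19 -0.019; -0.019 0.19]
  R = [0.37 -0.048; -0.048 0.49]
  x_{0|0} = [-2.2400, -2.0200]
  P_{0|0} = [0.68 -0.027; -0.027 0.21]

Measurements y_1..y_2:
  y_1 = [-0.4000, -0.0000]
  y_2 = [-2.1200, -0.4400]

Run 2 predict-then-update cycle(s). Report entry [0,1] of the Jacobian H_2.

H_jac[0,1] = 0.0000

step 1: x^-=[-2.7450, -2.0200]  P^-=[0.8696 0.0065; 0.0065 0.4000]  H_jac=[-0.9224 0.0000; 0.0000 0.9008]  S=[1.1099 -0.0534; -0.0534 0.8146]  K=[-0.7247 -0.0403; 0.0159 0.4434]  nu=[-0.0137, 0.4342]  x^+=[-2.7526, -1.8277]  P^+=[0.2886 0.0167; 0.0167 0.2403]
step 2: x^-=[-3.2095, -1.8277]  P^-=[0.5020 0.0578; 0.0578 0.4303]  H_jac=[-0.9977 0.0000; 0.0000 0.9672]  S=[0.8696 -0.1037; -0.1037 0.8926]  K=[-0.5764 -0.0044; -0.0108 0.4651]  nu=[-2.1878, -0.1859]  x^+=[-1.9476, -1.8905]  P^+=[0.2135 0.0264; 0.0264 0.2361]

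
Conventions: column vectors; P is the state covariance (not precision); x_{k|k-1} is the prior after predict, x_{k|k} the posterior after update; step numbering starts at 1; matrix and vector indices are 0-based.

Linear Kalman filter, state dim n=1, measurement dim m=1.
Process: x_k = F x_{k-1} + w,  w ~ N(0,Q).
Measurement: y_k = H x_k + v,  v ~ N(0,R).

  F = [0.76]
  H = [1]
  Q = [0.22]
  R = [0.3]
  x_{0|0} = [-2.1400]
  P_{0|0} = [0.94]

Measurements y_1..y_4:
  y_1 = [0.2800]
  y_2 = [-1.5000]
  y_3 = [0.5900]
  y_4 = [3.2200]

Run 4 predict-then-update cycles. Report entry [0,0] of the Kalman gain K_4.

K[0,0] = 0.5069

step 1: x^-=[-1.6264]  P^-=[0.7629]  S=[1.0629]  K=[0.7178]  nu=[1.9064]  x^+=[-0.2581]  P^+=[0.2153]
step 2: x^-=[-0.1961]  P^-=[0.3444]  S=[0.6444]  K=[0.5344]  nu=[-1.3039]  x^+=[-0.8930]  P^+=[0.1603]
step 3: x^-=[-0.6786]  P^-=[0.3126]  S=[0.6126]  K=[0.5103]  nu=[1.2686]  x^+=[-0.0313]  P^+=[0.1531]
step 4: x^-=[-0.0238]  P^-=[0.3084]  S=[0.6084]  K=[0.5069]  nu=[3.2438]  x^+=[1.6206]  P^+=[0.1521]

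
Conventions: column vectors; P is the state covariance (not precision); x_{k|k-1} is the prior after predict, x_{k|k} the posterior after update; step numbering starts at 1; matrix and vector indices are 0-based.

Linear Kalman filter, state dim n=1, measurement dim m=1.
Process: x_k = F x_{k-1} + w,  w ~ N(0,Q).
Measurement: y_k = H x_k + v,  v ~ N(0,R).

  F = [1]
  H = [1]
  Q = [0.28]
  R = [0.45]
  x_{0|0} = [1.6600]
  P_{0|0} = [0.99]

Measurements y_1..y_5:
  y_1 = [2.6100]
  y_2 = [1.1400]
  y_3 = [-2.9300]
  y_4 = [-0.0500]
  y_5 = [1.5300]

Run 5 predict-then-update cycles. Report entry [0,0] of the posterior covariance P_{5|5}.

step 1: x^-=[1.6600]  P^-=[1.2700]  S=[1.7200]  K=[0.7384]  nu=[0.9500]  x^+=[2.3615]  P^+=[0.3323]
step 2: x^-=[2.3615]  P^-=[0.6123]  S=[1.0623]  K=[0.5764]  nu=[-1.2215]  x^+=[1.6574]  P^+=[0.2594]
step 3: x^-=[1.6574]  P^-=[0.5394]  S=[0.9894]  K=[0.5452]  nu=[-4.5874]  x^+=[-0.8435]  P^+=[0.2453]
step 4: x^-=[-0.8435]  P^-=[0.5253]  S=[0.9753]  K=[0.5386]  nu=[0.7935]  x^+=[-0.4161]  P^+=[0.2424]
step 5: x^-=[-0.4161]  P^-=[0.5224]  S=[0.9724]  K=[0.5372]  nu=[1.9461]  x^+=[0.6294]  P^+=[0.2417]

P_post[0,0] = 0.2417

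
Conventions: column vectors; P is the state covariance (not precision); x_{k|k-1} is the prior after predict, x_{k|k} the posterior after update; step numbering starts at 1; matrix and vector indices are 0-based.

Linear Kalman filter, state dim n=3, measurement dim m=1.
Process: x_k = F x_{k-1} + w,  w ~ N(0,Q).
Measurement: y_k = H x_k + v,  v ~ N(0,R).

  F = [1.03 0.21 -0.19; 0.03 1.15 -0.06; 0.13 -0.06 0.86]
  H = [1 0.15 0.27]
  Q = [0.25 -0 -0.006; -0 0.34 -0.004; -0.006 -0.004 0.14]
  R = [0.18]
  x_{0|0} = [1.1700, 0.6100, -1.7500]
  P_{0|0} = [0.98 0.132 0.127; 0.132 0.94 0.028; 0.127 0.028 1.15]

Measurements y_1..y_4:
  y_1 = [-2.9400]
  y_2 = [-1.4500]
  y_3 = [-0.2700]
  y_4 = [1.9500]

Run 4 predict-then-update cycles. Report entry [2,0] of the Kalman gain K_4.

K[2,0] = -0.2481

step 1: x^-=[1.6657, 0.8416, -1.3895]  P^-=[1.3778 0.4125 0.0356; 0.4125 1.5930 -0.0748; 0.0356 -0.0748 1.0339]  S=[1.8060]  K=[0.8025; 0.3496; 0.1681]  nu=[-4.3568]  x^+=[-1.8307, -0.6813, -2.1219]  P^+=[0.2147 -0.0941 -0.2080; -0.0941 1.3723 -0.1809; -0.2080 -0.1809 0.9829]
step 2: x^-=[-1.6255, -0.7111, -2.0219]  P^-=[0.6289 0.2931 -0.3657; 0.2931 2.1778 -0.3458; -0.3657 -0.3458 0.8492]  S=[0.7823]  K=[0.7340; 0.6729; -0.2408]  nu=[0.8281]  x^+=[-1.0177, -0.1539, -2.2213]  P^+=[0.2075 -0.0933 -0.2275; -0.0933 1.8236 -0.2191; -0.2275 -0.2191 0.8038]
step 3: x^-=[-0.6585, -0.0743, -2.0334]  P^-=[0.6458 0.4109 -0.3673; 0.4109 2.7794 -0.4058; -0.3673 -0.4058 0.7178]  S=[0.8327]  K=[0.7304; 0.8625; -0.2814]  nu=[0.9487]  x^+=[0.0344, 0.7440, -2.3004]  P^+=[0.2015 -0.1137 -0.1961; -0.1137 2.1599 -0.2037; -0.1961 -0.2037 0.6518]
step 4: x^-=[0.6288, 0.9946, -2.0185]  P^-=[0.6263 0.4601 -0.3168; 0.4601 3.2200 -0.4084; -0.3168 -0.4084 0.6122]  S=[0.8573]  K=[0.7113; 0.9715; -0.2481]  nu=[1.7170]  x^+=[1.8501, 2.6627, -2.4446]  P^+=[0.1926 -0.1323 -0.1655; -0.1323 2.4109 -0.2017; -0.1655 -0.2017 0.5594]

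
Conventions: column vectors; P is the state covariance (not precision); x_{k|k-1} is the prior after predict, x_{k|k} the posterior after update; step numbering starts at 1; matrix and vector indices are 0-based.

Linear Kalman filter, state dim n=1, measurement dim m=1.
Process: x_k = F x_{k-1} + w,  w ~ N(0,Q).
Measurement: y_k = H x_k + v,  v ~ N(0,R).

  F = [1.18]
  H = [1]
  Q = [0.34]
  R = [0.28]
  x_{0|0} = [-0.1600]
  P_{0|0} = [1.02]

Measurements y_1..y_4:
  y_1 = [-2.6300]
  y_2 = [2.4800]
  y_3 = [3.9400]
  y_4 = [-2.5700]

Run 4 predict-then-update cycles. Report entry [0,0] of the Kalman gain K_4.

step 1: x^-=[-0.1888]  P^-=[1.7602]  S=[2.0402]  K=[0.8628]  nu=[-2.4412]  x^+=[-2.2950]  P^+=[0.2416]
step 2: x^-=[-2.7081]  P^-=[0.6764]  S=[0.9564]  K=[0.7072]  nu=[5.1881]  x^+=[0.9611]  P^+=[0.1980]
step 3: x^-=[1.1341]  P^-=[0.6157]  S=[0.8957]  K=[0.6874]  nu=[2.8059]  x^+=[3.0629]  P^+=[0.1925]
step 4: x^-=[3.6142]  P^-=[0.6080]  S=[0.8880]  K=[0.6847]  nu=[-6.1842]  x^+=[-0.6200]  P^+=[0.1917]

K[0,0] = 0.6847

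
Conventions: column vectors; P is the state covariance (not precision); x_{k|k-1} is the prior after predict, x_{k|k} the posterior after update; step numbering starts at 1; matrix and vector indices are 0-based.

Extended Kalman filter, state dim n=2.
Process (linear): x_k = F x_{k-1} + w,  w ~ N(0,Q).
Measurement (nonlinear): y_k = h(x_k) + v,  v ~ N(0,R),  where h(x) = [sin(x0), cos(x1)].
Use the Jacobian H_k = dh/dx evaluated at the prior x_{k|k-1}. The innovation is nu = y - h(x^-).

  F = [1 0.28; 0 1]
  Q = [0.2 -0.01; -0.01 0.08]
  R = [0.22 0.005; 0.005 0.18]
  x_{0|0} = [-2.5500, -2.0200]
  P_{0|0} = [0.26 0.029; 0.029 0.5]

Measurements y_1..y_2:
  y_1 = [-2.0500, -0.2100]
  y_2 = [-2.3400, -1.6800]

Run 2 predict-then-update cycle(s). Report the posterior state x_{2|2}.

x_post = [-1.3657, -2.5190]

step 1: x^-=[-3.1156, -2.0200]  P^-=[0.5154 0.1590; 0.1590 0.5800]  H_jac=[-0.9997 0.0000; 0.0000 0.9008]  S=[0.7351 -0.1382; -0.1382 0.6506]  K=[-0.6870 0.0742; -0.0680 0.7886]  nu=[-2.0240, 0.2242]  x^+=[-1.7085, -1.7055]  P^+=[0.1508 0.0110; 0.0110 0.1572]
step 2: x^-=[-2.1860, -1.7055]  P^-=[0.3693 0.0450; 0.0450 0.2372]  H_jac=[-0.5771 0.0000; 0.0000 0.9909]  S=[0.3430 -0.0208; -0.0208 0.4129]  K=[-0.6167 0.0771; -0.0415 0.5672]  nu=[-1.5233, -1.5457]  x^+=[-1.3657, -2.5190]  P^+=[0.2344 0.0109; 0.0109 0.1028]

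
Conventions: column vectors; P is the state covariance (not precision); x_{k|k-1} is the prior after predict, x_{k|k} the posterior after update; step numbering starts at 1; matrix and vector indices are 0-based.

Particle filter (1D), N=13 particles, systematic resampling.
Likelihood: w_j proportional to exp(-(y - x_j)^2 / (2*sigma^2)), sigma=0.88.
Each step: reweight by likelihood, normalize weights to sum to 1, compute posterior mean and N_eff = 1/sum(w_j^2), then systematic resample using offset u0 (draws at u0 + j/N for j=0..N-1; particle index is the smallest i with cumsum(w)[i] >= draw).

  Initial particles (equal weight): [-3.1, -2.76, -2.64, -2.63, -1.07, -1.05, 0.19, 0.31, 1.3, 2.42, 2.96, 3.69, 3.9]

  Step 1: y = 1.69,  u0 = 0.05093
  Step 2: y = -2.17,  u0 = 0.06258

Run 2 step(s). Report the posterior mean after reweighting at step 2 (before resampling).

step 1: w=[0.0000, 0.0000, 0.0000, 0.0000, 0.0028, 0.0030, 0.0890, 0.1113, 0.3449, 0.2697, 0.1343, 0.0288, 0.0162]  mean=1.7134  Neff=4.3259  idx=[6, 7, 7, 8, 8, 8, 8, 9, 9, 9, 9, 10, 11]
step 2: w=[0.4105, 0.2821, 0.2821, 0.0063, 0.0063, 0.0063, 0.0063, 0.0000, 0.0000, 0.0000, 0.0000, 0.0000, 0.0000]  mean=0.2858  Neff=3.0500  idx=[0, 0, 0, 0, 0, 1, 1, 1, 1, 2, 2, 2, 4]

post_mean = 0.2858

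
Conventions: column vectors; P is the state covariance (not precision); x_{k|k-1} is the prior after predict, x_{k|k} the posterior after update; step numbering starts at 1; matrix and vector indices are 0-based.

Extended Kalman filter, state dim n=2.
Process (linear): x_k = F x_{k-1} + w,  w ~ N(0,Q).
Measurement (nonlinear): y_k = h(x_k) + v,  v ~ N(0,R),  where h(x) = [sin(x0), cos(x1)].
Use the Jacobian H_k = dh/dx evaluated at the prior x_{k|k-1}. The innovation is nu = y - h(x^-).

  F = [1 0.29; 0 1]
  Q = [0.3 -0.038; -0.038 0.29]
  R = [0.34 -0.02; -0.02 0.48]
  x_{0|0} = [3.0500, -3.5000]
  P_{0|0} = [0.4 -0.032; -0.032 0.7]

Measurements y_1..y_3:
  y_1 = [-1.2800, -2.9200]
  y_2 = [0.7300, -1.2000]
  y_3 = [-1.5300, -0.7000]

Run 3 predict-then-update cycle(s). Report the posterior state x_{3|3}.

x_post = [2.7193, -2.4837]

step 1: x^-=[2.0350, -3.5000]  P^-=[0.7403 0.1330; 0.1330 0.9900]  H_jac=[-0.4477 0.0000; 0.0000 -0.3508]  S=[0.4884 0.0009; 0.0009 0.6018]  K=[-0.6785 -0.0765; -0.1209 -0.5769]  nu=[-2.1742, -1.9835]  x^+=[3.6620, -2.0930]  P^+=[0.5119 0.0660; 0.0660 0.7825]
step 2: x^-=[3.0550, -2.0930]  P^-=[0.9160 0.2549; 0.2549 1.0725]  H_jac=[-0.9963 0.0000; 0.0000 0.8667]  S=[1.2491 -0.2401; -0.2401 1.2857]  K=[-0.7235 0.0367; -0.0667 0.7105]  nu=[0.6435, -0.7012]  x^+=[2.5637, -2.6342]  P^+=[0.2476 0.0370; 0.0370 0.3950]
step 3: x^-=[1.7998, -2.6342]  P^-=[0.6023 0.1136; 0.1136 0.6850]  H_jac=[-0.2270 0.0000; 0.0000 0.4859]  S=[0.3710 -0.0325; -0.0325 0.6418]  K=[-0.3626 0.0676; -0.0241 0.5175]  nu=[-2.5039, 0.1740]  x^+=[2.7193, -2.4837]  P^+=[0.5490 0.0817; 0.0817 0.5122]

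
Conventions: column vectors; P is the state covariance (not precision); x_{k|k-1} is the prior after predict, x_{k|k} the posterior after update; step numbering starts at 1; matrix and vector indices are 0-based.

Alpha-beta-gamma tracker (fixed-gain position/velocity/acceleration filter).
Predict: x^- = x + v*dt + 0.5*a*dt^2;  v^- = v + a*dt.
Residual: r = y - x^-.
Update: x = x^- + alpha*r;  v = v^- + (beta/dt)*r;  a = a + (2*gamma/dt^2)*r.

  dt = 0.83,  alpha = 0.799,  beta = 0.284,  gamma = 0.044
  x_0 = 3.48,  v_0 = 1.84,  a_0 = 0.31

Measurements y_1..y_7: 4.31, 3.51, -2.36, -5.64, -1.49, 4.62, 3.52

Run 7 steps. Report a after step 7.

a_post = 0.6682

step 1: x_pred=5.1140  r=-0.8040  x^+=4.4716  v^+=1.8222  a^+=0.2073
step 2: x_pred=6.0554  r=-2.5454  x^+=4.0216  v^+=1.1233  a^+=-0.1179
step 3: x_pred=4.9134  r=-7.2734  x^+=-0.8981  v^+=-1.4632  a^+=-1.0470
step 4: x_pred=-2.4732  r=-3.1668  x^+=-5.0035  v^+=-3.4158  a^+=-1.4515
step 5: x_pred=-8.3385  r=6.8485  x^+=-2.8666  v^+=-2.2772  a^+=-0.5767
step 6: x_pred=-4.9552  r=9.5752  x^+=2.6954  v^+=0.5205  a^+=0.6465
step 7: x_pred=3.3501  r=0.1699  x^+=3.4859  v^+=1.1153  a^+=0.6682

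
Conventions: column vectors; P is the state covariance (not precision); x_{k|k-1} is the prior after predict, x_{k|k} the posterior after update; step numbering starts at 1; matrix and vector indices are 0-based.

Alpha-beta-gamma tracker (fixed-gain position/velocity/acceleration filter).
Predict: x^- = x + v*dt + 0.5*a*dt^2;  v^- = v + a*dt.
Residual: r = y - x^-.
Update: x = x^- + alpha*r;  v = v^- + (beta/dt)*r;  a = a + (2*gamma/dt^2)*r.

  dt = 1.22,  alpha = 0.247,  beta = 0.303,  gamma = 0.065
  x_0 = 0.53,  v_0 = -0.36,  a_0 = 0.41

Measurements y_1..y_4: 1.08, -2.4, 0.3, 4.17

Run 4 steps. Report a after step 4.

a_post = 0.4421

step 1: x_pred=0.3959  r=0.6841  x^+=0.5649  v^+=0.3101  a^+=0.4697
step 2: x_pred=1.2928  r=-3.6928  x^+=0.3807  v^+=-0.0340  a^+=0.1472
step 3: x_pred=0.4488  r=-0.1488  x^+=0.4121  v^+=0.1087  a^+=0.1342
step 4: x_pred=0.6445  r=3.5255  x^+=1.5153  v^+=1.1480  a^+=0.4421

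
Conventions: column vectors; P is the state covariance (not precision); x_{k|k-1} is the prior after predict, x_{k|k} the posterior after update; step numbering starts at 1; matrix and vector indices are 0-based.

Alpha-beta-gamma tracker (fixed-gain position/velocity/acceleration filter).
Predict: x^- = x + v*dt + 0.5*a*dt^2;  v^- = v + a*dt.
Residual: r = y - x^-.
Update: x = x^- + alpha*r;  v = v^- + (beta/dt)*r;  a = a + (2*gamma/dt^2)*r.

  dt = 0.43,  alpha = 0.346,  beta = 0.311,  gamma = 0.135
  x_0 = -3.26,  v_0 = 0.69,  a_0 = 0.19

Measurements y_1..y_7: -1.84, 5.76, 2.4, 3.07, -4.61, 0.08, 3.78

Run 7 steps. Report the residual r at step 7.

resid = 11.3191

step 1: x_pred=-2.9457  r=1.1057  x^+=-2.5632  v^+=1.5714  a^+=1.8046
step 2: x_pred=-1.7206  r=7.4806  x^+=0.8677  v^+=7.7578  a^+=12.7282
step 3: x_pred=5.3803  r=-2.9803  x^+=4.3491  v^+=11.0754  a^+=8.3762
step 4: x_pred=9.8859  r=-6.8159  x^+=7.5276  v^+=9.7476  a^+=-1.5767
step 5: x_pred=11.5733  r=-16.1833  x^+=5.9739  v^+=-2.6351  a^+=-25.2083
step 6: x_pred=2.5103  r=-2.4303  x^+=1.6694  v^+=-15.2324  a^+=-28.7571
step 7: x_pred=-7.5391  r=11.3191  x^+=-3.6227  v^+=-19.4113  a^+=-12.2284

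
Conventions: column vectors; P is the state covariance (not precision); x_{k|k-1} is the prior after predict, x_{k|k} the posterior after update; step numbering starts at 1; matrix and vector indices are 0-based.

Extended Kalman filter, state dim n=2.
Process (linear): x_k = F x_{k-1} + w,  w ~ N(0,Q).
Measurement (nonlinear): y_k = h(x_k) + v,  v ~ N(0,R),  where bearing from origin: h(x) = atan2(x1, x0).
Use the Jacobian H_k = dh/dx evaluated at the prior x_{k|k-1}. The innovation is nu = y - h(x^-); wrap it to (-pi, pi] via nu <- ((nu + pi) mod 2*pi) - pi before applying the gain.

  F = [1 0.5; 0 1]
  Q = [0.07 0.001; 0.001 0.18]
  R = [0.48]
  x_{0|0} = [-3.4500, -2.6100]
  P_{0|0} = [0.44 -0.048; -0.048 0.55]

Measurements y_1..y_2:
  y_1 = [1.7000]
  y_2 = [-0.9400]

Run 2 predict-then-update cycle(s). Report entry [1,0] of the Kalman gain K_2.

K[1,0] = -0.2007

step 1: x^-=[-4.7550, -2.6100]  P^-=[0.5995 0.2280; 0.2280 0.7300]  H_jac=[0.0887 -0.1616]  S=[0.4972]  K=[0.0328; -0.1966]  nu=[-1.9436]  x^+=[-4.8188, -2.2279]  P^+=[0.5990 0.2312; 0.2312 0.7108]
step 2: x^-=[-5.9328, -2.2279]  P^-=[1.0779 0.5876; 0.5876 0.8908]  H_jac=[0.0555 -0.1477]  S=[0.4931]  K=[-0.0548; -0.2007]  nu=[1.8424]  x^+=[-6.0337, -2.5978]  P^+=[1.0764 0.5822; 0.5822 0.8709]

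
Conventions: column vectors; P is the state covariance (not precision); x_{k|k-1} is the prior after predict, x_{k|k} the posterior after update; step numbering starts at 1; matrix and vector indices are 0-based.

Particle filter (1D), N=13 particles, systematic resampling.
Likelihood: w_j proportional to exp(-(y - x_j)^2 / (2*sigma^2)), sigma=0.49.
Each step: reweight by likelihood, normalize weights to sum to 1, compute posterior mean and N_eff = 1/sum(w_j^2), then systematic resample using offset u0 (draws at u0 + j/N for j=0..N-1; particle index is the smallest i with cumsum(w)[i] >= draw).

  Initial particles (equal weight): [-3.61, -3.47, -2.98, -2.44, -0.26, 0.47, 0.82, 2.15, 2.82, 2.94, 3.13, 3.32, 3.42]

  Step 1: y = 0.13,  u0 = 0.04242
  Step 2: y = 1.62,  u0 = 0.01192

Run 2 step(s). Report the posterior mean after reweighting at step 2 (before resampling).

post_mean = 0.7168

step 1: w=[0.0000, 0.0000, 0.0000, 0.0000, 0.3863, 0.4168, 0.1968, 0.0001, 0.0000, 0.0000, 0.0000, 0.0000, 0.0000]  mean=0.2570  Neff=2.7648  idx=[4, 4, 4, 4, 4, 5, 5, 5, 5, 5, 6, 6, 6]
step 2: w=[0.0006, 0.0006, 0.0006, 0.0006, 0.0006, 0.0572, 0.0572, 0.0572, 0.0572, 0.0572, 0.2370, 0.2370, 0.2370]  mean=0.7168  Neff=5.4082  idx=[5, 6, 7, 9, 10, 10, 10, 11, 11, 11, 12, 12, 12]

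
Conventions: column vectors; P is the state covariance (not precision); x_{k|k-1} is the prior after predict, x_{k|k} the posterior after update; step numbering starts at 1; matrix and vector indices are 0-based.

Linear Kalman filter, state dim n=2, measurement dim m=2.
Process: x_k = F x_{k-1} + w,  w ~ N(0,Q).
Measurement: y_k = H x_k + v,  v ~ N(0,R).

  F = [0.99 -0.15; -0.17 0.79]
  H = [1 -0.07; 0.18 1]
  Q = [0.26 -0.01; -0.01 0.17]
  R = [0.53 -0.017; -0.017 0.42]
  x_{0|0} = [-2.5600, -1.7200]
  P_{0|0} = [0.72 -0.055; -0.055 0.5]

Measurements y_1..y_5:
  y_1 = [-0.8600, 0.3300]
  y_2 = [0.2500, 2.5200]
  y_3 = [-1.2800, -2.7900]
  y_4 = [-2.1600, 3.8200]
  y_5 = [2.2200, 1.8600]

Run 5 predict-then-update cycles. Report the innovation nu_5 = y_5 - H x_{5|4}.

step 1: x^-=[-2.2764, -0.9236]  P^-=[0.9933 -0.2348; -0.2348 0.5176]  S=[1.5587 -0.1063; -0.1063 0.8853]  K=[0.6488 0.0146; -0.1384 0.5203]  nu=[1.3517, 1.6634]  x^+=[-1.3751, -0.2452]  P^+=[0.3390 -0.0659; -0.0659 0.2328]
step 2: x^-=[-1.3246, 0.0401]  P^-=[0.6171 -0.1479; -0.1479 0.3428]  S=[1.1694 -0.0759; -0.0759 0.7295]  K=[0.5369 0.0054; -0.1196 0.4209]  nu=[1.5774, 2.7184]  x^+=[-0.4630, 0.9956]  P^+=[0.2804 -0.0573; -0.0573 0.1891]
step 3: x^-=[-0.6077, 0.8652]  P^-=[0.5561 -0.1259; -0.1259 0.3115]  S=[1.1053 -0.0630; -0.0630 0.7042]  K=[0.5117 0.0092; -0.1108 0.4003]  nu=[-0.6118, -3.5458]  x^+=[-0.9531, -0.4863]  P^+=[0.2673 -0.0530; -0.0530 0.1795]
step 4: x^-=[-0.8707, -0.2222]  P^-=[0.5418 -0.1190; -0.1190 0.3040]  S=[1.0899 -0.0583; -0.0583 0.6987]  K=[0.5053 0.0114; -0.1076 0.3955]  nu=[-1.3049, 4.1989]  x^+=[-1.4823, 1.5787]  P^+=[0.2640 -0.0513; -0.0513 0.1772]
step 5: x^-=[-1.7043, 1.4991]  P^-=[0.5380 -0.1169; -0.1169 0.3020]  S=[1.0859 -0.0567; -0.0567 0.6973]  K=[0.5036 0.0122; -0.1065 0.3942]  nu=[4.0293, 0.6676]  x^+=[0.3332, 1.3331]  P^+=[0.2632 -0.0508; -0.0508 0.1765]

innov = [4.0293, 0.6676]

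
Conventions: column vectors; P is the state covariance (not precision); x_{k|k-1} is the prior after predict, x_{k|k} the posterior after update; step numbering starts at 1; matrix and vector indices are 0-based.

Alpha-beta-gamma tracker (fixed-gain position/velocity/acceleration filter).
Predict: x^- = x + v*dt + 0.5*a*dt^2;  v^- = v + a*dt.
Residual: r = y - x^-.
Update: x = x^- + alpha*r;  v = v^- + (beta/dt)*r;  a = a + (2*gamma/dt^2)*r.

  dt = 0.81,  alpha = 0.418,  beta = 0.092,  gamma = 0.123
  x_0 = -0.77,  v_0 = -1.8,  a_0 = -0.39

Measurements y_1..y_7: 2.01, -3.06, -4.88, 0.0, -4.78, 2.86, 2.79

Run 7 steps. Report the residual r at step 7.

resid = 1.3378

step 1: x_pred=-2.3559  r=4.3659  x^+=-0.5310  v^+=-1.6200  a^+=1.2470
step 2: x_pred=-1.4341  r=-1.6259  x^+=-2.1137  v^+=-0.7946  a^+=0.6374
step 3: x_pred=-2.5483  r=-2.3317  x^+=-3.5230  v^+=-0.5432  a^+=-0.2369
step 4: x_pred=-4.0407  r=4.0407  x^+=-2.3517  v^+=-0.2761  a^+=1.2781
step 5: x_pred=-2.1560  r=-2.6240  x^+=-3.2529  v^+=0.4611  a^+=0.2943
step 6: x_pred=-2.7828  r=5.6428  x^+=-0.4241  v^+=1.3404  a^+=2.4100
step 7: x_pred=1.4522  r=1.3378  x^+=2.0114  v^+=3.4445  a^+=2.9116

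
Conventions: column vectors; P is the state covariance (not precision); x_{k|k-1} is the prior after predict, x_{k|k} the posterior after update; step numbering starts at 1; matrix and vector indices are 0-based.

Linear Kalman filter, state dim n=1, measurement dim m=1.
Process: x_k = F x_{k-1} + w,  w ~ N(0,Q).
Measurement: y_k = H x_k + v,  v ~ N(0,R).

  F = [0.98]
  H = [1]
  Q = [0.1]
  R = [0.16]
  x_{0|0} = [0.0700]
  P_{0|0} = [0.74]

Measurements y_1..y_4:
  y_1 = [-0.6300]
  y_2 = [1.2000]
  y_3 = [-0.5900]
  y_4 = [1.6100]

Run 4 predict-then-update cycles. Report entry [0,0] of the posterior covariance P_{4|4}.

P_post[0,0] = 0.0855

step 1: x^-=[0.0686]  P^-=[0.8107]  S=[0.9707]  K=[0.8352]  nu=[-0.6986]  x^+=[-0.5148]  P^+=[0.1336]
step 2: x^-=[-0.5046]  P^-=[0.2283]  S=[0.3883]  K=[0.5880]  nu=[1.7046]  x^+=[0.4977]  P^+=[0.0941]
step 3: x^-=[0.4877]  P^-=[0.1904]  S=[0.3504]  K=[0.5433]  nu=[-1.0777]  x^+=[-0.0978]  P^+=[0.0869]
step 4: x^-=[-0.0959]  P^-=[0.1835]  S=[0.3435]  K=[0.5342]  nu=[1.7059]  x^+=[0.8154]  P^+=[0.0855]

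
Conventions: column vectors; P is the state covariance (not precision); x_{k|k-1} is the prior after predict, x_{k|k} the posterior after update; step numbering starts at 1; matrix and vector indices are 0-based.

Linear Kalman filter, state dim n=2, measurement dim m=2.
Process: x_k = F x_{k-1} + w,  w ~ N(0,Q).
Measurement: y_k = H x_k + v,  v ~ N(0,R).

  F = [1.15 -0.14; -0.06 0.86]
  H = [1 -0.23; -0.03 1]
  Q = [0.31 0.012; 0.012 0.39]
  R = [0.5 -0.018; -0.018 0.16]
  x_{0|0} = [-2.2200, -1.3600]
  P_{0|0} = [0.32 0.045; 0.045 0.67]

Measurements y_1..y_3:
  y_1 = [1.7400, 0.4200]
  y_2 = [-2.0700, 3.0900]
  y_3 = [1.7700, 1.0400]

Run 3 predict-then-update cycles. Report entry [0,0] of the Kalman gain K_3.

K[0,0] = 0.5822

step 1: x^-=[-2.3626, -1.0364]  P^-=[0.7318 -0.0459; -0.0459 0.8820]  S=[1.2996 -0.2890; -0.2890 1.0455]  K=[0.5933 0.0991; -0.0037 0.8440]  nu=[3.8642, 1.3855]  x^+=[0.0674, 0.1186]  P^+=[0.2981 0.0141; 0.0141 0.1355]
step 2: x^-=[0.0609, 0.0980]  P^-=[0.7024 -0.0108; -0.0108 0.4899]  S=[1.2332 -0.1626; -0.1626 0.6511]  K=[0.5843 0.0970; -0.0009 0.7526]  nu=[-2.1083, 2.9938]  x^+=[-0.8807, 2.3530]  P^+=[0.2936 0.0138; 0.0138 0.1208]
step 3: x^-=[-1.3423, 2.0764]  P^-=[0.6962 -0.0090; -0.0090 0.4790]  S=[1.2257 -0.1582; -0.1582 0.6402]  K=[0.5822 0.0971; -0.0007 0.7485]  nu=[3.5898, -1.0767]  x^+=[0.6433, 1.2681]  P^+=[0.2925 0.0138; 0.0138 0.1202]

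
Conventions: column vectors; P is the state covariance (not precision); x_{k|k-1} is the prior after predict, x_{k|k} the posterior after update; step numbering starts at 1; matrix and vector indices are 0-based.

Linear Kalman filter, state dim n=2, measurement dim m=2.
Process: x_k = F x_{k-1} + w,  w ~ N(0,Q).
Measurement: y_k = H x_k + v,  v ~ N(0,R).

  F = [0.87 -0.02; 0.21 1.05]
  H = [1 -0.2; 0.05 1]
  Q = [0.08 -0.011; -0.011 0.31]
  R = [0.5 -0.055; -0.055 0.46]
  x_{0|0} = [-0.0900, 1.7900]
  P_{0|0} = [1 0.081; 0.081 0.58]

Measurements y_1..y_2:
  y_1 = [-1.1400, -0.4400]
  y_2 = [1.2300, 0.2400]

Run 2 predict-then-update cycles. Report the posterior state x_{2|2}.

x_post = [-0.0066, 0.1950]

step 1: x^-=[-0.1141, 1.8606]  P^-=[0.8343 0.2332; 0.2332 1.0293]  S=[1.2822 0.0117; 0.0117 1.5147]  K=[0.6127 0.1767; 0.0150 0.6871]  nu=[-0.6538, -2.2949]  x^+=[-0.9203, 0.2739]  P^+=[0.3031 0.0325; 0.0325 0.3136]
step 2: x^-=[-0.8061, 0.0944]  P^-=[0.3084 0.0673; 0.0673 0.6834]  S=[0.8088 -0.1096; -0.1096 1.1509]  K=[0.3793 0.1080; -0.0050 0.5963]  nu=[2.0550, 0.1860]  x^+=[-0.0066, 0.1950]  P^+=[0.1876 0.0194; 0.0194 0.2736]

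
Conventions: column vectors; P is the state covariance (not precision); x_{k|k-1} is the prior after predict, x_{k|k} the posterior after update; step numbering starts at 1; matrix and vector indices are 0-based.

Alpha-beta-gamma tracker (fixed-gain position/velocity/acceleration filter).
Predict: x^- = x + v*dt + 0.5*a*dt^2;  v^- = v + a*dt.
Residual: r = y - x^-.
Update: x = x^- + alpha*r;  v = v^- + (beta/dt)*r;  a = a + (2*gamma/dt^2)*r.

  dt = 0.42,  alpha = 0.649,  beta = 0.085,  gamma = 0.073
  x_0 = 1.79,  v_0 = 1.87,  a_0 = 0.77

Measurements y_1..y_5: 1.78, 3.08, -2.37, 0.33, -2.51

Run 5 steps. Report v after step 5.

step 1: x_pred=2.6433  r=-0.8633  x^+=2.0830  v^+=2.0187  a^+=0.0555
step 2: x_pred=2.9358  r=0.1442  x^+=3.0294  v^+=2.0712  a^+=0.1748
step 3: x_pred=3.9147  r=-6.2847  x^+=-0.1641  v^+=0.8727  a^+=-5.0268
step 4: x_pred=-0.2409  r=0.5709  x^+=0.1296  v^+=-1.1230  a^+=-4.5542
step 5: x_pred=-0.7437  r=-1.7663  x^+=-1.8900  v^+=-3.3932  a^+=-6.0161

v_post = -3.3932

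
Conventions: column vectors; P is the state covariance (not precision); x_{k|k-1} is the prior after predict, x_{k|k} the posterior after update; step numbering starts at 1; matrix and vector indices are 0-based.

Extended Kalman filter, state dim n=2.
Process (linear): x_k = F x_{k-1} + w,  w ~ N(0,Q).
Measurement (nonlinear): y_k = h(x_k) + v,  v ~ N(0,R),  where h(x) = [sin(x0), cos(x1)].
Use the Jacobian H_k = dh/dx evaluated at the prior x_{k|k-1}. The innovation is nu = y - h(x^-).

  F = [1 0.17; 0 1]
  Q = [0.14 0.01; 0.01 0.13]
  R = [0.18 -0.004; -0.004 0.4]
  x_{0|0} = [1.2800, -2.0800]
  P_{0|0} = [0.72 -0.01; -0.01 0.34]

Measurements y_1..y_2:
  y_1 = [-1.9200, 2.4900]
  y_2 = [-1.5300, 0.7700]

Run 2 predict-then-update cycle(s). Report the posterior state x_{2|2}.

step 1: x^-=[0.9264, -2.0800]  P^-=[0.8664 0.0578; 0.0578 0.4700]  H_jac=[0.6007 0.0000; 0.0000 0.8731]  S=[0.4927 0.0263; 0.0263 0.7583]  K=[1.0549 0.0299; 0.0416 0.5397]  nu=[-2.7195, 2.9775]  x^+=[-1.8531, -0.5862]  P^+=[0.3159 0.0089; 0.0089 0.2471]
step 2: x^-=[-1.9528, -0.5862]  P^-=[0.4660 0.0609; 0.0609 0.3771]  H_jac=[-0.3728 0.0000; 0.0000 0.5532]  S=[0.2448 -0.0166; -0.0166 0.5154]  K=[-0.7069 0.0426; -0.0655 0.4026]  nu=[-0.6021, -0.0630]  x^+=[-1.5299, -0.5722]  P^+=[0.3418 0.0359; 0.0359 0.2916]

x_post = [-1.5299, -0.5722]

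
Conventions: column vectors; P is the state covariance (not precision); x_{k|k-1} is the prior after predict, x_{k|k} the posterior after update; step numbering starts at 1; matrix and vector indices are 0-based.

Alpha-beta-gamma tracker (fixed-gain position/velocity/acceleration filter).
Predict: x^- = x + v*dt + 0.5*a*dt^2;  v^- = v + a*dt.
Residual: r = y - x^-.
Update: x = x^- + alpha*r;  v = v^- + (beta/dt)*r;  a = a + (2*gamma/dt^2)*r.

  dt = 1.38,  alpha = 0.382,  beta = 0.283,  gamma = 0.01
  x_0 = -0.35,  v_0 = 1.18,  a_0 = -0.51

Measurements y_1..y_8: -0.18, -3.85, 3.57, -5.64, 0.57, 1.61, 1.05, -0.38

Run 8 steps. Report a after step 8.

a_post = -0.3001

step 1: x_pred=0.7928  r=-0.9728  x^+=0.4212  v^+=0.2767  a^+=-0.5202
step 2: x_pred=0.3077  r=-4.1577  x^+=-1.2805  v^+=-1.2938  a^+=-0.5639
step 3: x_pred=-3.6029  r=7.1729  x^+=-0.8629  v^+=-0.6010  a^+=-0.4885
step 4: x_pred=-2.1575  r=-3.4825  x^+=-3.4878  v^+=-1.9894  a^+=-0.5251
step 5: x_pred=-6.7331  r=7.3031  x^+=-3.9433  v^+=-1.2164  a^+=-0.4484
step 6: x_pred=-6.0489  r=7.6589  x^+=-3.1232  v^+=-0.2646  a^+=-0.3680
step 7: x_pred=-3.8387  r=4.8887  x^+=-1.9712  v^+=0.2301  a^+=-0.3167
step 8: x_pred=-1.9551  r=1.5751  x^+=-1.3534  v^+=0.1162  a^+=-0.3001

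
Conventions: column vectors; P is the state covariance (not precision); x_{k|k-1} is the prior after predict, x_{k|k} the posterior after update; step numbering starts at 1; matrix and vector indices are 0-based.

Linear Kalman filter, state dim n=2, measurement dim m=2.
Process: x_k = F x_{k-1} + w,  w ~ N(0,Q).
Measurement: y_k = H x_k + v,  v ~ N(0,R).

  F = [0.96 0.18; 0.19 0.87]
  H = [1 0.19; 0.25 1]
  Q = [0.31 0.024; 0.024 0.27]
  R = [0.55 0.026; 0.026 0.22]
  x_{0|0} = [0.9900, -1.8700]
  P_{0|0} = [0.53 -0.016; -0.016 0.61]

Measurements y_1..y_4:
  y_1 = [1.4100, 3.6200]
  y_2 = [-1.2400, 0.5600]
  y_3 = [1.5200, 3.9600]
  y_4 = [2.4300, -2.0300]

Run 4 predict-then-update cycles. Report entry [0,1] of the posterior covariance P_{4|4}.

step 1: x^-=[0.6138, -1.4388]  P^-=[0.8127 0.2023; 0.2023 0.7456]  S=[1.4665 0.5827; 0.5827 1.1175]  K=[0.5502 0.0759; -0.0612 0.7444]  nu=[1.0696, 4.9054]  x^+=[1.5747, 2.1470]  P^+=[0.3136 -0.0474; -0.0474 0.1740]
step 2: x^-=[1.8982, 2.1671]  P^-=[0.5883 0.0672; 0.0672 0.3974]  S=[1.1782 0.3190; 0.3190 0.6878]  K=[0.4869 0.0858; -0.0479 0.6244]  nu=[-3.5499, -2.0816]  x^+=[-0.0089, 1.0373]  P^+=[0.2772 -0.0378; -0.0378 0.1456]
step 3: x^-=[0.1782, 0.9008]  P^-=[0.5571 0.0645; 0.0645 0.3777]  S=[1.1453 0.3046; 0.3046 0.6648]  K=[0.4733 0.0897; -0.0439 0.6126]  nu=[1.1707, 3.0147]  x^+=[1.0026, 2.6960]  P^+=[0.2694 -0.0353; -0.0353 0.1424]
step 4: x^-=[1.4478, 2.5360]  P^-=[0.5507 0.0647; 0.0647 0.3759]  S=[1.1388 0.3029; 0.3029 0.6627]  K=[0.4703 0.0905; -0.0430 0.6113]  nu=[0.5004, -4.9280]  x^+=[1.2371, -0.4980]  P^+=[0.2676 -0.0348; -0.0348 0.1421]

P_post[0,1] = -0.0348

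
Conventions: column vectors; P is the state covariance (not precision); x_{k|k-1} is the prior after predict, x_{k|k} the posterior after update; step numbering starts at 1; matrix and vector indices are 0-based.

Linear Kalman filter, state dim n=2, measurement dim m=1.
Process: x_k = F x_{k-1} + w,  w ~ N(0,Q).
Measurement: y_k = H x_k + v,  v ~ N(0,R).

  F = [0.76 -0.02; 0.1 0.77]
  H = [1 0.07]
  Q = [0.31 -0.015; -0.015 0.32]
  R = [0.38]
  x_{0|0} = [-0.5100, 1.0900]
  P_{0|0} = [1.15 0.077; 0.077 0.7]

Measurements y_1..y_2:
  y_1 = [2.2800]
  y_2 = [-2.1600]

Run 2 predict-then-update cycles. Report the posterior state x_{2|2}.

step 1: x^-=[-0.4094, 0.7883]  P^-=[0.9722 0.1065; 0.1065 0.7584]  S=[1.3708]  K=[0.7146; 0.1164]  nu=[2.6342]  x^+=[1.4731, 1.0950]  P^+=[0.2721 -0.0075; -0.0075 0.7398]
step 2: x^-=[1.0977, 0.9905]  P^-=[0.4677 -0.0101; -0.0101 0.7602]  S=[0.8500]  K=[0.5494; 0.0507]  nu=[-3.3270]  x^+=[-0.7301, 0.8218]  P^+=[0.2111 -0.0338; -0.0338 0.7580]

x_post = [-0.7301, 0.8218]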